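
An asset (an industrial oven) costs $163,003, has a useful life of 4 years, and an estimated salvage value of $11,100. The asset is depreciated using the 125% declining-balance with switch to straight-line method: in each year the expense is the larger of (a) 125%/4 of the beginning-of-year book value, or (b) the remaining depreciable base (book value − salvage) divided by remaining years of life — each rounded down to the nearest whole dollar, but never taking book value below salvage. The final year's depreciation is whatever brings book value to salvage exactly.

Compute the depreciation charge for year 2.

Depreciable base = $163,003 − $11,100 = $151,903.
Year 1: DB = ⌊$163,003 × 125%/4⌋ = $50,938; SL = ⌊$151,903/4⌋ = $37,975 → take DB $50,938. Book value $112,065.
Year 2: DB = ⌊$112,065 × 125%/4⌋ = $35,020; SL = ⌊$100,965/3⌋ = $33,655 → take DB $35,020. Book value $77,045.

$35,020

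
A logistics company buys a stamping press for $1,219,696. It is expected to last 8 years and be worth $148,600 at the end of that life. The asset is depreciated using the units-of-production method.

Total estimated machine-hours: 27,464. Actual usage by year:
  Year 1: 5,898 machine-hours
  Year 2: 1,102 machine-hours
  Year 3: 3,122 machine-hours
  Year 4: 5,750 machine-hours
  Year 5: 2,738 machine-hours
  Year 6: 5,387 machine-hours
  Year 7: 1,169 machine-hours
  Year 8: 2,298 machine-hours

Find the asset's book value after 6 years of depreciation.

Depreciable base = $1,219,696 − $148,600 = $1,071,096.
Rate = $1,071,096 / 27,464 machine-hours = $39 per machine-hour.
Year 1: 5,898 × $39 = $230,022. Book value $989,674.
Year 2: 1,102 × $39 = $42,978. Book value $946,696.
Year 3: 3,122 × $39 = $121,758. Book value $824,938.
Year 4: 5,750 × $39 = $224,250. Book value $600,688.
Year 5: 2,738 × $39 = $106,782. Book value $493,906.
Year 6: 5,387 × $39 = $210,093. Book value $283,813.

$283,813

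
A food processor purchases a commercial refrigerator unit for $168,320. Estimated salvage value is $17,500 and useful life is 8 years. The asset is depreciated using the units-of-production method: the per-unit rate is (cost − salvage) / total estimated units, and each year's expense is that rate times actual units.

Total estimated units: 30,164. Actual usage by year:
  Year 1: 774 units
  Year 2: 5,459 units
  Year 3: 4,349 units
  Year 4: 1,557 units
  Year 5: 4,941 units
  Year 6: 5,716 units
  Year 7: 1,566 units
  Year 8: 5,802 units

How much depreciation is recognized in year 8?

$29,010

Depreciable base = $168,320 − $17,500 = $150,820.
Rate = $150,820 / 30,164 units = $5 per unit.
Year 1: 774 × $5 = $3,870. Book value $164,450.
Year 2: 5,459 × $5 = $27,295. Book value $137,155.
Year 3: 4,349 × $5 = $21,745. Book value $115,410.
Year 4: 1,557 × $5 = $7,785. Book value $107,625.
Year 5: 4,941 × $5 = $24,705. Book value $82,920.
Year 6: 5,716 × $5 = $28,580. Book value $54,340.
Year 7: 1,566 × $5 = $7,830. Book value $46,510.
Year 8: 5,802 × $5 = $29,010. Book value $17,500.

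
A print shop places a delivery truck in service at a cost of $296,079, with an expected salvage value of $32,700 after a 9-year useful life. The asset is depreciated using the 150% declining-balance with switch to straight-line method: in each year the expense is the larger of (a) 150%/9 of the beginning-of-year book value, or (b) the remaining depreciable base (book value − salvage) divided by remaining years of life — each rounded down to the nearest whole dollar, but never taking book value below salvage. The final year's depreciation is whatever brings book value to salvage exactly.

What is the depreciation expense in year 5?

$23,797

Depreciable base = $296,079 − $32,700 = $263,379.
Year 1: DB = ⌊$296,079 × 150%/9⌋ = $49,346; SL = ⌊$263,379/9⌋ = $29,264 → take DB $49,346. Book value $246,733.
Year 2: DB = ⌊$246,733 × 150%/9⌋ = $41,122; SL = ⌊$214,033/8⌋ = $26,754 → take DB $41,122. Book value $205,611.
Year 3: DB = ⌊$205,611 × 150%/9⌋ = $34,268; SL = ⌊$172,911/7⌋ = $24,701 → take DB $34,268. Book value $171,343.
Year 4: DB = ⌊$171,343 × 150%/9⌋ = $28,557; SL = ⌊$138,643/6⌋ = $23,107 → take DB $28,557. Book value $142,786.
Year 5: DB = ⌊$142,786 × 150%/9⌋ = $23,797; SL = ⌊$110,086/5⌋ = $22,017 → take DB $23,797. Book value $118,989.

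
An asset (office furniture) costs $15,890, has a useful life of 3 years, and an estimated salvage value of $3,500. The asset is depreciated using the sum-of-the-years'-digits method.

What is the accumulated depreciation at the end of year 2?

$10,325

Depreciable base = $15,890 − $3,500 = $12,390.
Sum of the years' digits = 3+2+1 = 6.
Year 1: $12,390 × 3/6 = $6,195. Book value $9,695.
Year 2: $12,390 × 2/6 = $4,130. Book value $5,565.
Accumulated through year 2 = $15,890 − $5,565 = $10,325.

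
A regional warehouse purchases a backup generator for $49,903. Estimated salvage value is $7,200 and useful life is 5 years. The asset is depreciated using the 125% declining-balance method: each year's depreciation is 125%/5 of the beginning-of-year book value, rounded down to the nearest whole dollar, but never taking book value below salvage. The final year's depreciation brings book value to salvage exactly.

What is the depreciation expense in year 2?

$9,357

Depreciable base = $49,903 − $7,200 = $42,703.
Year 1: ⌊$49,903 × 125%/5⌋ = $12,475. Book value $37,428.
Year 2: ⌊$37,428 × 125%/5⌋ = $9,357. Book value $28,071.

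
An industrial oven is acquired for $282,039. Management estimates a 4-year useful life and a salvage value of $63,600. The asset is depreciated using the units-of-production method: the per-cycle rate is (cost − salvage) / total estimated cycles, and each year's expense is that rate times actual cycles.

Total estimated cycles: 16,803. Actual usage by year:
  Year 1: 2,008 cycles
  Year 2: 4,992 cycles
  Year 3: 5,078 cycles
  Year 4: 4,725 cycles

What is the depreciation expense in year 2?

$64,896

Depreciable base = $282,039 − $63,600 = $218,439.
Rate = $218,439 / 16,803 cycles = $13 per cycle.
Year 1: 2,008 × $13 = $26,104. Book value $255,935.
Year 2: 4,992 × $13 = $64,896. Book value $191,039.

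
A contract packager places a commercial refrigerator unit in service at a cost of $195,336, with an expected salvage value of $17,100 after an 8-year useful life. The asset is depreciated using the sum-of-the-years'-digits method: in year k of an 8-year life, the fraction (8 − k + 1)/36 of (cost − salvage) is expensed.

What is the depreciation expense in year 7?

$9,902

Depreciable base = $195,336 − $17,100 = $178,236.
Sum of the years' digits = 8+7+6+5+4+3+2+1 = 36.
Year 1: $178,236 × 8/36 = $39,608. Book value $155,728.
Year 2: $178,236 × 7/36 = $34,657. Book value $121,071.
Year 3: $178,236 × 6/36 = $29,706. Book value $91,365.
Year 4: $178,236 × 5/36 = $24,755. Book value $66,610.
Year 5: $178,236 × 4/36 = $19,804. Book value $46,806.
Year 6: $178,236 × 3/36 = $14,853. Book value $31,953.
Year 7: $178,236 × 2/36 = $9,902. Book value $22,051.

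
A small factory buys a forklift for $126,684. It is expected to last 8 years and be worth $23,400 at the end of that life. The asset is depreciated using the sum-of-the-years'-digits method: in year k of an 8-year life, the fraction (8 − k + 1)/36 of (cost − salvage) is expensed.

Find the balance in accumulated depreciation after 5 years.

Depreciable base = $126,684 − $23,400 = $103,284.
Sum of the years' digits = 8+7+6+5+4+3+2+1 = 36.
Year 1: $103,284 × 8/36 = $22,952. Book value $103,732.
Year 2: $103,284 × 7/36 = $20,083. Book value $83,649.
Year 3: $103,284 × 6/36 = $17,214. Book value $66,435.
Year 4: $103,284 × 5/36 = $14,345. Book value $52,090.
Year 5: $103,284 × 4/36 = $11,476. Book value $40,614.
Accumulated through year 5 = $126,684 − $40,614 = $86,070.

$86,070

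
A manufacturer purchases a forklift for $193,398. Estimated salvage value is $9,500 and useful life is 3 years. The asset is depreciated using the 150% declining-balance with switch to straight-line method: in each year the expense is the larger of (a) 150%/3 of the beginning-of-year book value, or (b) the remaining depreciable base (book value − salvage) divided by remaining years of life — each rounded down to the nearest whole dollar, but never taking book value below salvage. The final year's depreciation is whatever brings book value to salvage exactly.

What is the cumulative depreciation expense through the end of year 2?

Depreciable base = $193,398 − $9,500 = $183,898.
Year 1: DB = ⌊$193,398 × 150%/3⌋ = $96,699; SL = ⌊$183,898/3⌋ = $61,299 → take DB $96,699. Book value $96,699.
Year 2: DB = ⌊$96,699 × 150%/3⌋ = $48,349; SL = ⌊$87,199/2⌋ = $43,599 → take DB $48,349. Book value $48,350.
Accumulated through year 2 = $193,398 − $48,350 = $145,048.

$145,048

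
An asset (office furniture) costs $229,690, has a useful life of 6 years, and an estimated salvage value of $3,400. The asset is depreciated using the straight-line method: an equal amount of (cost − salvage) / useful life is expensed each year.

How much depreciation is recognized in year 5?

Depreciable base = $229,690 − $3,400 = $226,290.
Annual expense = $226,290 / 6 = $37,715.

$37,715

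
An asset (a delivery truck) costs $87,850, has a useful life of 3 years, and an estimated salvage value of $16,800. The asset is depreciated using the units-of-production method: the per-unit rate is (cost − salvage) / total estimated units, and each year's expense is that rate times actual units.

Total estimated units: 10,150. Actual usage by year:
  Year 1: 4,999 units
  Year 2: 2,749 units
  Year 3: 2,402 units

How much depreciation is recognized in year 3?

Depreciable base = $87,850 − $16,800 = $71,050.
Rate = $71,050 / 10,150 units = $7 per unit.
Year 1: 4,999 × $7 = $34,993. Book value $52,857.
Year 2: 2,749 × $7 = $19,243. Book value $33,614.
Year 3: 2,402 × $7 = $16,814. Book value $16,800.

$16,814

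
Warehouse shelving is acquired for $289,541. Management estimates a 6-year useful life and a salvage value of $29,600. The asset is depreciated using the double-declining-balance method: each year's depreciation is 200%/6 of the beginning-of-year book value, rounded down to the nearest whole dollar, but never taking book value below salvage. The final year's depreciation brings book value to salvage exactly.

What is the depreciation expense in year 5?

$19,064

Depreciable base = $289,541 − $29,600 = $259,941.
Year 1: ⌊$289,541 × 200%/6⌋ = $96,513. Book value $193,028.
Year 2: ⌊$193,028 × 200%/6⌋ = $64,342. Book value $128,686.
Year 3: ⌊$128,686 × 200%/6⌋ = $42,895. Book value $85,791.
Year 4: ⌊$85,791 × 200%/6⌋ = $28,597. Book value $57,194.
Year 5: ⌊$57,194 × 200%/6⌋ = $19,064. Book value $38,130.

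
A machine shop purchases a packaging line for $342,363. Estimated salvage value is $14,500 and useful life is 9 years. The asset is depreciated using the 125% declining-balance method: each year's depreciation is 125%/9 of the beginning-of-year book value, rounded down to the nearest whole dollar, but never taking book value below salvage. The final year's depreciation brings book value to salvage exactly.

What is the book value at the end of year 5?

$162,101

Depreciable base = $342,363 − $14,500 = $327,863.
Year 1: ⌊$342,363 × 125%/9⌋ = $47,550. Book value $294,813.
Year 2: ⌊$294,813 × 125%/9⌋ = $40,946. Book value $253,867.
Year 3: ⌊$253,867 × 125%/9⌋ = $35,259. Book value $218,608.
Year 4: ⌊$218,608 × 125%/9⌋ = $30,362. Book value $188,246.
Year 5: ⌊$188,246 × 125%/9⌋ = $26,145. Book value $162,101.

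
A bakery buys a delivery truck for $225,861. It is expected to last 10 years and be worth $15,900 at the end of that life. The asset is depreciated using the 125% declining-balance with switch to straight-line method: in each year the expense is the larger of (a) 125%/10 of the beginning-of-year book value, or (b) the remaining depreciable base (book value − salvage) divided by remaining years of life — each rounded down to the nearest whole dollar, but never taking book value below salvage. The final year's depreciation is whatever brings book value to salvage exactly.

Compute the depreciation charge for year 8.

$19,345

Depreciable base = $225,861 − $15,900 = $209,961.
Year 1: DB = ⌊$225,861 × 125%/10⌋ = $28,232; SL = ⌊$209,961/10⌋ = $20,996 → take DB $28,232. Book value $197,629.
Year 2: DB = ⌊$197,629 × 125%/10⌋ = $24,703; SL = ⌊$181,729/9⌋ = $20,192 → take DB $24,703. Book value $172,926.
Year 3: DB = ⌊$172,926 × 125%/10⌋ = $21,615; SL = ⌊$157,026/8⌋ = $19,628 → take DB $21,615. Book value $151,311.
Year 4: DB = ⌊$151,311 × 125%/10⌋ = $18,913; SL = ⌊$135,411/7⌋ = $19,344 → take SL $19,344. Book value $131,967.
Year 5: DB = ⌊$131,967 × 125%/10⌋ = $16,495; SL = ⌊$116,067/6⌋ = $19,344 → take SL $19,344. Book value $112,623.
Year 6: DB = ⌊$112,623 × 125%/10⌋ = $14,077; SL = ⌊$96,723/5⌋ = $19,344 → take SL $19,344. Book value $93,279.
Year 7: DB = ⌊$93,279 × 125%/10⌋ = $11,659; SL = ⌊$77,379/4⌋ = $19,344 → take SL $19,344. Book value $73,935.
Year 8: DB = ⌊$73,935 × 125%/10⌋ = $9,241; SL = ⌊$58,035/3⌋ = $19,345 → take SL $19,345. Book value $54,590.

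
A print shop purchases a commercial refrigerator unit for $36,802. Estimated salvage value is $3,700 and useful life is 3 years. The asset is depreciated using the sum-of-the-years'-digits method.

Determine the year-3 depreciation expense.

Depreciable base = $36,802 − $3,700 = $33,102.
Sum of the years' digits = 3+2+1 = 6.
Year 1: $33,102 × 3/6 = $16,551. Book value $20,251.
Year 2: $33,102 × 2/6 = $11,034. Book value $9,217.
Year 3: $33,102 × 1/6 = $5,517. Book value $3,700.

$5,517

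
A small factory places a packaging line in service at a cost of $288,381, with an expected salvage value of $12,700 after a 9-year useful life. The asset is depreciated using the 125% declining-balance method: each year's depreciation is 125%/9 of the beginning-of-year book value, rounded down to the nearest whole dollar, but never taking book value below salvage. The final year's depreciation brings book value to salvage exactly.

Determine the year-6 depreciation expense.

Depreciable base = $288,381 − $12,700 = $275,681.
Year 1: ⌊$288,381 × 125%/9⌋ = $40,052. Book value $248,329.
Year 2: ⌊$248,329 × 125%/9⌋ = $34,490. Book value $213,839.
Year 3: ⌊$213,839 × 125%/9⌋ = $29,699. Book value $184,140.
Year 4: ⌊$184,140 × 125%/9⌋ = $25,575. Book value $158,565.
Year 5: ⌊$158,565 × 125%/9⌋ = $22,022. Book value $136,543.
Year 6: ⌊$136,543 × 125%/9⌋ = $18,964. Book value $117,579.

$18,964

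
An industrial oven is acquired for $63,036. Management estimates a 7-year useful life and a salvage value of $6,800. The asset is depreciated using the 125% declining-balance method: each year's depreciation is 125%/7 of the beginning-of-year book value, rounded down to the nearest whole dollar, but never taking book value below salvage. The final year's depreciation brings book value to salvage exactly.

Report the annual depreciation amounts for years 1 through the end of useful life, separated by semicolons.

$11,256; $9,246; $7,595; $6,239; $5,125; $4,209; $12,566

Depreciable base = $63,036 − $6,800 = $56,236.
Year 1: ⌊$63,036 × 125%/7⌋ = $11,256. Book value $51,780.
Year 2: ⌊$51,780 × 125%/7⌋ = $9,246. Book value $42,534.
Year 3: ⌊$42,534 × 125%/7⌋ = $7,595. Book value $34,939.
Year 4: ⌊$34,939 × 125%/7⌋ = $6,239. Book value $28,700.
Year 5: ⌊$28,700 × 125%/7⌋ = $5,125. Book value $23,575.
Year 6: ⌊$23,575 × 125%/7⌋ = $4,209. Book value $19,366.
Year 7 (final): $19,366 − $6,800 = $12,566. Book value $6,800.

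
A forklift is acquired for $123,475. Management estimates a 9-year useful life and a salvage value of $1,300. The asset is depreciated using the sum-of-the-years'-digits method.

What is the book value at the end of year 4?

$42,025

Depreciable base = $123,475 − $1,300 = $122,175.
Sum of the years' digits = 9+8+7+6+5+4+3+2+1 = 45.
Year 1: $122,175 × 9/45 = $24,435. Book value $99,040.
Year 2: $122,175 × 8/45 = $21,720. Book value $77,320.
Year 3: $122,175 × 7/45 = $19,005. Book value $58,315.
Year 4: $122,175 × 6/45 = $16,290. Book value $42,025.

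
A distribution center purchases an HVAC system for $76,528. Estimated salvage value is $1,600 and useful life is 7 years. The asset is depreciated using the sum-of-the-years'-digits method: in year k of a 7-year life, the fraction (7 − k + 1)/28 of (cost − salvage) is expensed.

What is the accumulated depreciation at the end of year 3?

$48,168

Depreciable base = $76,528 − $1,600 = $74,928.
Sum of the years' digits = 7+6+5+4+3+2+1 = 28.
Year 1: $74,928 × 7/28 = $18,732. Book value $57,796.
Year 2: $74,928 × 6/28 = $16,056. Book value $41,740.
Year 3: $74,928 × 5/28 = $13,380. Book value $28,360.
Accumulated through year 3 = $76,528 − $28,360 = $48,168.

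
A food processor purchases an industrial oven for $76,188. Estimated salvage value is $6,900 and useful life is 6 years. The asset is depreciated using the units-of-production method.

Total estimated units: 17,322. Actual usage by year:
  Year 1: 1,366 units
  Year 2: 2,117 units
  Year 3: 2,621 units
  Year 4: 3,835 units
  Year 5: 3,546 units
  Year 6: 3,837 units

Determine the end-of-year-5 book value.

Depreciable base = $76,188 − $6,900 = $69,288.
Rate = $69,288 / 17,322 units = $4 per unit.
Year 1: 1,366 × $4 = $5,464. Book value $70,724.
Year 2: 2,117 × $4 = $8,468. Book value $62,256.
Year 3: 2,621 × $4 = $10,484. Book value $51,772.
Year 4: 3,835 × $4 = $15,340. Book value $36,432.
Year 5: 3,546 × $4 = $14,184. Book value $22,248.

$22,248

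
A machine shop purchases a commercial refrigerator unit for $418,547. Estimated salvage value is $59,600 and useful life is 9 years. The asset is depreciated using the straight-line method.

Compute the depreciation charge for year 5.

$39,883

Depreciable base = $418,547 − $59,600 = $358,947.
Annual expense = $358,947 / 9 = $39,883.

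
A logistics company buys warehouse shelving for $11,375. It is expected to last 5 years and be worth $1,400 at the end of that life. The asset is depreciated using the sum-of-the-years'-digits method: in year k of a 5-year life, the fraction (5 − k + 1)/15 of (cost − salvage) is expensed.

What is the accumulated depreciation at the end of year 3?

Depreciable base = $11,375 − $1,400 = $9,975.
Sum of the years' digits = 5+4+3+2+1 = 15.
Year 1: $9,975 × 5/15 = $3,325. Book value $8,050.
Year 2: $9,975 × 4/15 = $2,660. Book value $5,390.
Year 3: $9,975 × 3/15 = $1,995. Book value $3,395.
Accumulated through year 3 = $11,375 − $3,395 = $7,980.

$7,980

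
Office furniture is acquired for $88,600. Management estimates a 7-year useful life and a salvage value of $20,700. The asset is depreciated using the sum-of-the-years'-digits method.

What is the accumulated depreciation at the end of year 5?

$60,625

Depreciable base = $88,600 − $20,700 = $67,900.
Sum of the years' digits = 7+6+5+4+3+2+1 = 28.
Year 1: $67,900 × 7/28 = $16,975. Book value $71,625.
Year 2: $67,900 × 6/28 = $14,550. Book value $57,075.
Year 3: $67,900 × 5/28 = $12,125. Book value $44,950.
Year 4: $67,900 × 4/28 = $9,700. Book value $35,250.
Year 5: $67,900 × 3/28 = $7,275. Book value $27,975.
Accumulated through year 5 = $88,600 − $27,975 = $60,625.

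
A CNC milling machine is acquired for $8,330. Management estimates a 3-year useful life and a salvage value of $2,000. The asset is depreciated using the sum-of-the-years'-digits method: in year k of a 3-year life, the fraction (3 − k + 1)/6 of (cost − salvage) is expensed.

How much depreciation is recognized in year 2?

Depreciable base = $8,330 − $2,000 = $6,330.
Sum of the years' digits = 3+2+1 = 6.
Year 1: $6,330 × 3/6 = $3,165. Book value $5,165.
Year 2: $6,330 × 2/6 = $2,110. Book value $3,055.

$2,110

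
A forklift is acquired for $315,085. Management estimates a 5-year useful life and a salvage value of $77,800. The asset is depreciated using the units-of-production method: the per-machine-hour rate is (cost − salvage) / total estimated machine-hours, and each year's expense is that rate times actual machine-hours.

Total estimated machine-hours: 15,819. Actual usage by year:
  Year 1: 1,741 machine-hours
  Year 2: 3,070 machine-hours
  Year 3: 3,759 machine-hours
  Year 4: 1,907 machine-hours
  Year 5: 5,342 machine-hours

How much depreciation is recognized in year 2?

$46,050

Depreciable base = $315,085 − $77,800 = $237,285.
Rate = $237,285 / 15,819 machine-hours = $15 per machine-hour.
Year 1: 1,741 × $15 = $26,115. Book value $288,970.
Year 2: 3,070 × $15 = $46,050. Book value $242,920.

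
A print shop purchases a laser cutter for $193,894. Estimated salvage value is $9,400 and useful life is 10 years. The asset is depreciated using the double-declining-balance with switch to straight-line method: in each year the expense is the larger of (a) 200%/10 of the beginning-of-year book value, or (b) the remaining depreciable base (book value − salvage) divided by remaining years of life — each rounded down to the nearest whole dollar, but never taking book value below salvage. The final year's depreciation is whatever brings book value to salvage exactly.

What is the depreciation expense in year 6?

$12,707

Depreciable base = $193,894 − $9,400 = $184,494.
Year 1: DB = ⌊$193,894 × 200%/10⌋ = $38,778; SL = ⌊$184,494/10⌋ = $18,449 → take DB $38,778. Book value $155,116.
Year 2: DB = ⌊$155,116 × 200%/10⌋ = $31,023; SL = ⌊$145,716/9⌋ = $16,190 → take DB $31,023. Book value $124,093.
Year 3: DB = ⌊$124,093 × 200%/10⌋ = $24,818; SL = ⌊$114,693/8⌋ = $14,336 → take DB $24,818. Book value $99,275.
Year 4: DB = ⌊$99,275 × 200%/10⌋ = $19,855; SL = ⌊$89,875/7⌋ = $12,839 → take DB $19,855. Book value $79,420.
Year 5: DB = ⌊$79,420 × 200%/10⌋ = $15,884; SL = ⌊$70,020/6⌋ = $11,670 → take DB $15,884. Book value $63,536.
Year 6: DB = ⌊$63,536 × 200%/10⌋ = $12,707; SL = ⌊$54,136/5⌋ = $10,827 → take DB $12,707. Book value $50,829.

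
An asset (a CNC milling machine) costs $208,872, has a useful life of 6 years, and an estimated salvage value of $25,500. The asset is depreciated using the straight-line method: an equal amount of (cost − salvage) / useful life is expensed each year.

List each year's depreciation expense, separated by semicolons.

$30,562; $30,562; $30,562; $30,562; $30,562; $30,562

Depreciable base = $208,872 − $25,500 = $183,372.
Annual expense = $183,372 / 6 = $30,562.
End of year 1: book value $178,310.
End of year 2: book value $147,748.
End of year 3: book value $117,186.
End of year 4: book value $86,624.
End of year 5: book value $56,062.
End of year 6: book value $25,500.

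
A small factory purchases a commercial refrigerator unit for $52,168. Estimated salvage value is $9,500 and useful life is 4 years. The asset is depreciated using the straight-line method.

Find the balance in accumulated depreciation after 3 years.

$32,001

Depreciable base = $52,168 − $9,500 = $42,668.
Annual expense = $42,668 / 4 = $10,667.
End of year 1: book value $41,501.
End of year 2: book value $30,834.
End of year 3: book value $20,167.
Accumulated through year 3 = $52,168 − $20,167 = $32,001.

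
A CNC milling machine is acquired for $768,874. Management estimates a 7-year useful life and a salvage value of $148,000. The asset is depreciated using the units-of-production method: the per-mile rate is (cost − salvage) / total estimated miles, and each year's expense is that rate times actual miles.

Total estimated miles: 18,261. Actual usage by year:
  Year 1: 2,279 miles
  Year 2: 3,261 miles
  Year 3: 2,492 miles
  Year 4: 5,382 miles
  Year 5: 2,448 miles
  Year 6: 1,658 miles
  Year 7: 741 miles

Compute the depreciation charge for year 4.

$182,988

Depreciable base = $768,874 − $148,000 = $620,874.
Rate = $620,874 / 18,261 miles = $34 per mile.
Year 1: 2,279 × $34 = $77,486. Book value $691,388.
Year 2: 3,261 × $34 = $110,874. Book value $580,514.
Year 3: 2,492 × $34 = $84,728. Book value $495,786.
Year 4: 5,382 × $34 = $182,988. Book value $312,798.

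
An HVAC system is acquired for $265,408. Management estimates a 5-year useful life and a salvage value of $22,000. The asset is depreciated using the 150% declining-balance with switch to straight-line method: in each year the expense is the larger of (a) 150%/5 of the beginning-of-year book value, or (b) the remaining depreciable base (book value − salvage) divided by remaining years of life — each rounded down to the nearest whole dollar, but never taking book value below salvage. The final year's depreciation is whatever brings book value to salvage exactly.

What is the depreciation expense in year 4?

$34,518

Depreciable base = $265,408 − $22,000 = $243,408.
Year 1: DB = ⌊$265,408 × 150%/5⌋ = $79,622; SL = ⌊$243,408/5⌋ = $48,681 → take DB $79,622. Book value $185,786.
Year 2: DB = ⌊$185,786 × 150%/5⌋ = $55,735; SL = ⌊$163,786/4⌋ = $40,946 → take DB $55,735. Book value $130,051.
Year 3: DB = ⌊$130,051 × 150%/5⌋ = $39,015; SL = ⌊$108,051/3⌋ = $36,017 → take DB $39,015. Book value $91,036.
Year 4: DB = ⌊$91,036 × 150%/5⌋ = $27,310; SL = ⌊$69,036/2⌋ = $34,518 → take SL $34,518. Book value $56,518.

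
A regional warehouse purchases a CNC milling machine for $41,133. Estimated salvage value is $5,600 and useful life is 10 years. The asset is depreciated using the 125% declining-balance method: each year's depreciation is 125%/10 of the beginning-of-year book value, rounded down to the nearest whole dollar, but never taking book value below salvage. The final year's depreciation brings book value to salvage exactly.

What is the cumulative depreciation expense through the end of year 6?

Depreciable base = $41,133 − $5,600 = $35,533.
Year 1: ⌊$41,133 × 125%/10⌋ = $5,141. Book value $35,992.
Year 2: ⌊$35,992 × 125%/10⌋ = $4,499. Book value $31,493.
Year 3: ⌊$31,493 × 125%/10⌋ = $3,936. Book value $27,557.
Year 4: ⌊$27,557 × 125%/10⌋ = $3,444. Book value $24,113.
Year 5: ⌊$24,113 × 125%/10⌋ = $3,014. Book value $21,099.
Year 6: ⌊$21,099 × 125%/10⌋ = $2,637. Book value $18,462.
Accumulated through year 6 = $41,133 − $18,462 = $22,671.

$22,671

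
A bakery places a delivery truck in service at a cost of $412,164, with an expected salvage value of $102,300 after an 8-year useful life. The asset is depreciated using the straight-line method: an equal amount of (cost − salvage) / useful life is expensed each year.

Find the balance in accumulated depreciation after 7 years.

$271,131

Depreciable base = $412,164 − $102,300 = $309,864.
Annual expense = $309,864 / 8 = $38,733.
End of year 1: book value $373,431.
End of year 2: book value $334,698.
End of year 3: book value $295,965.
End of year 4: book value $257,232.
End of year 5: book value $218,499.
End of year 6: book value $179,766.
End of year 7: book value $141,033.
Accumulated through year 7 = $412,164 − $141,033 = $271,131.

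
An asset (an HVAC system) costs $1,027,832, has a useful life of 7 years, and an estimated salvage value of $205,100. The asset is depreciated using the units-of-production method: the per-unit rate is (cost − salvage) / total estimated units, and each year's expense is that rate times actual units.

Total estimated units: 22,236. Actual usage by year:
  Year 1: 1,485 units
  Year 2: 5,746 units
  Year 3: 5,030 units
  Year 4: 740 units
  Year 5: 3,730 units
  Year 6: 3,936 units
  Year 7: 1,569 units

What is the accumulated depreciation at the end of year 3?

Depreciable base = $1,027,832 − $205,100 = $822,732.
Rate = $822,732 / 22,236 units = $37 per unit.
Year 1: 1,485 × $37 = $54,945. Book value $972,887.
Year 2: 5,746 × $37 = $212,602. Book value $760,285.
Year 3: 5,030 × $37 = $186,110. Book value $574,175.
Accumulated through year 3 = $1,027,832 − $574,175 = $453,657.

$453,657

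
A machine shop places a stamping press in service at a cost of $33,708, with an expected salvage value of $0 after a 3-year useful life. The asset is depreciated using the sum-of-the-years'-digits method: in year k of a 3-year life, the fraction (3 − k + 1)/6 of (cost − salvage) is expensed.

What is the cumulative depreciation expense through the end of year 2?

Depreciable base = $33,708 − $0 = $33,708.
Sum of the years' digits = 3+2+1 = 6.
Year 1: $33,708 × 3/6 = $16,854. Book value $16,854.
Year 2: $33,708 × 2/6 = $11,236. Book value $5,618.
Accumulated through year 2 = $33,708 − $5,618 = $28,090.

$28,090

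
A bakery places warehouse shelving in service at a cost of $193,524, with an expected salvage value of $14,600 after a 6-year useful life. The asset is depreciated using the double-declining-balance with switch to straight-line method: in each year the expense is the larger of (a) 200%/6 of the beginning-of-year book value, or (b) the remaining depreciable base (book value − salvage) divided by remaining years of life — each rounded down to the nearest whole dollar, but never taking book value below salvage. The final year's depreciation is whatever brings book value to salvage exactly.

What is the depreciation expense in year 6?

$10,886

Depreciable base = $193,524 − $14,600 = $178,924.
Year 1: DB = ⌊$193,524 × 200%/6⌋ = $64,508; SL = ⌊$178,924/6⌋ = $29,820 → take DB $64,508. Book value $129,016.
Year 2: DB = ⌊$129,016 × 200%/6⌋ = $43,005; SL = ⌊$114,416/5⌋ = $22,883 → take DB $43,005. Book value $86,011.
Year 3: DB = ⌊$86,011 × 200%/6⌋ = $28,670; SL = ⌊$71,411/4⌋ = $17,852 → take DB $28,670. Book value $57,341.
Year 4: DB = ⌊$57,341 × 200%/6⌋ = $19,113; SL = ⌊$42,741/3⌋ = $14,247 → take DB $19,113. Book value $38,228.
Year 5: DB = ⌊$38,228 × 200%/6⌋ = $12,742; SL = ⌊$23,628/2⌋ = $11,814 → take DB $12,742. Book value $25,486.
Year 6 (final): $25,486 − $14,600 = $10,886. Book value $14,600.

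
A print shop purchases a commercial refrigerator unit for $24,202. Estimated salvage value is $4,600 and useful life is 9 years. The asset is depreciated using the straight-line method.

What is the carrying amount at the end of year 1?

$22,024

Depreciable base = $24,202 − $4,600 = $19,602.
Annual expense = $19,602 / 9 = $2,178.
End of year 1: book value $22,024.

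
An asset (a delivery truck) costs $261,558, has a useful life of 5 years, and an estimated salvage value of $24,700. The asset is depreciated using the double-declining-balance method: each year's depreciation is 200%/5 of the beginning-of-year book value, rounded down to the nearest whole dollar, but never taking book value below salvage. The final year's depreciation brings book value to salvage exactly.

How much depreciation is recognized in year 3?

Depreciable base = $261,558 − $24,700 = $236,858.
Year 1: ⌊$261,558 × 200%/5⌋ = $104,623. Book value $156,935.
Year 2: ⌊$156,935 × 200%/5⌋ = $62,774. Book value $94,161.
Year 3: ⌊$94,161 × 200%/5⌋ = $37,664. Book value $56,497.

$37,664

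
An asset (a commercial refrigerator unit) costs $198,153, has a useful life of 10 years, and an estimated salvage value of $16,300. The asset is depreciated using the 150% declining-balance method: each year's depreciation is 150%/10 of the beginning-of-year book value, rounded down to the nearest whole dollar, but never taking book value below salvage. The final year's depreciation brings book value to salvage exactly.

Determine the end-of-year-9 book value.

$45,899

Depreciable base = $198,153 − $16,300 = $181,853.
Year 1: ⌊$198,153 × 150%/10⌋ = $29,722. Book value $168,431.
Year 2: ⌊$168,431 × 150%/10⌋ = $25,264. Book value $143,167.
Year 3: ⌊$143,167 × 150%/10⌋ = $21,475. Book value $121,692.
Year 4: ⌊$121,692 × 150%/10⌋ = $18,253. Book value $103,439.
Year 5: ⌊$103,439 × 150%/10⌋ = $15,515. Book value $87,924.
Year 6: ⌊$87,924 × 150%/10⌋ = $13,188. Book value $74,736.
Year 7: ⌊$74,736 × 150%/10⌋ = $11,210. Book value $63,526.
Year 8: ⌊$63,526 × 150%/10⌋ = $9,528. Book value $53,998.
Year 9: ⌊$53,998 × 150%/10⌋ = $8,099. Book value $45,899.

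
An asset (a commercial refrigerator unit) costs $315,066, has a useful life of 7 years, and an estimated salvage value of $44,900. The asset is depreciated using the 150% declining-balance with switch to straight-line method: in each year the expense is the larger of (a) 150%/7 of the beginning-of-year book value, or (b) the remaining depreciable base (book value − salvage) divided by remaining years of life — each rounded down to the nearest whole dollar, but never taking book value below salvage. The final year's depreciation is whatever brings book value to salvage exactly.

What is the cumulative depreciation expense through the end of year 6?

$245,442

Depreciable base = $315,066 − $44,900 = $270,166.
Year 1: DB = ⌊$315,066 × 150%/7⌋ = $67,514; SL = ⌊$270,166/7⌋ = $38,595 → take DB $67,514. Book value $247,552.
Year 2: DB = ⌊$247,552 × 150%/7⌋ = $53,046; SL = ⌊$202,652/6⌋ = $33,775 → take DB $53,046. Book value $194,506.
Year 3: DB = ⌊$194,506 × 150%/7⌋ = $41,679; SL = ⌊$149,606/5⌋ = $29,921 → take DB $41,679. Book value $152,827.
Year 4: DB = ⌊$152,827 × 150%/7⌋ = $32,748; SL = ⌊$107,927/4⌋ = $26,981 → take DB $32,748. Book value $120,079.
Year 5: DB = ⌊$120,079 × 150%/7⌋ = $25,731; SL = ⌊$75,179/3⌋ = $25,059 → take DB $25,731. Book value $94,348.
Year 6: DB = ⌊$94,348 × 150%/7⌋ = $20,217; SL = ⌊$49,448/2⌋ = $24,724 → take SL $24,724. Book value $69,624.
Accumulated through year 6 = $315,066 − $69,624 = $245,442.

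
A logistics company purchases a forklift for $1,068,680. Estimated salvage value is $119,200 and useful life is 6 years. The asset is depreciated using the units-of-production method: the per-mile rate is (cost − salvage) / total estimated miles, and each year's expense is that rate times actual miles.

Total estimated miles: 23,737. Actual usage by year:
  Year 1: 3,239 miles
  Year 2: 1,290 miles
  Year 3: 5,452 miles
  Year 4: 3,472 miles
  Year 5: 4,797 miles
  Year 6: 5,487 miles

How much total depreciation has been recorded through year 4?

Depreciable base = $1,068,680 − $119,200 = $949,480.
Rate = $949,480 / 23,737 miles = $40 per mile.
Year 1: 3,239 × $40 = $129,560. Book value $939,120.
Year 2: 1,290 × $40 = $51,600. Book value $887,520.
Year 3: 5,452 × $40 = $218,080. Book value $669,440.
Year 4: 3,472 × $40 = $138,880. Book value $530,560.
Accumulated through year 4 = $1,068,680 − $530,560 = $538,120.

$538,120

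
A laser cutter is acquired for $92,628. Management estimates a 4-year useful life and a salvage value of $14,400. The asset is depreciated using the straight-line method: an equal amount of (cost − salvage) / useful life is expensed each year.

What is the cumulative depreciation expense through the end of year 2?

$39,114

Depreciable base = $92,628 − $14,400 = $78,228.
Annual expense = $78,228 / 4 = $19,557.
End of year 1: book value $73,071.
End of year 2: book value $53,514.
Accumulated through year 2 = $92,628 − $53,514 = $39,114.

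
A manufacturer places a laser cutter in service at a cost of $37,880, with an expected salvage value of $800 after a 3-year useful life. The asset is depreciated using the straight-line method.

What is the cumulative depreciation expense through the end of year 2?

Depreciable base = $37,880 − $800 = $37,080.
Annual expense = $37,080 / 3 = $12,360.
End of year 1: book value $25,520.
End of year 2: book value $13,160.
Accumulated through year 2 = $37,880 − $13,160 = $24,720.

$24,720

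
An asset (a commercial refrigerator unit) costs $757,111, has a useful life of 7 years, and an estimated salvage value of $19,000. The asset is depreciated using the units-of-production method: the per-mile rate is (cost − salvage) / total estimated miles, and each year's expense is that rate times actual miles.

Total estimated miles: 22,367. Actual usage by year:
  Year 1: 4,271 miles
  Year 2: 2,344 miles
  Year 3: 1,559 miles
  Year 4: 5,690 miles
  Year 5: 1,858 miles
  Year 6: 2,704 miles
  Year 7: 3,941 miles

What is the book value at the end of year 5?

Depreciable base = $757,111 − $19,000 = $738,111.
Rate = $738,111 / 22,367 miles = $33 per mile.
Year 1: 4,271 × $33 = $140,943. Book value $616,168.
Year 2: 2,344 × $33 = $77,352. Book value $538,816.
Year 3: 1,559 × $33 = $51,447. Book value $487,369.
Year 4: 5,690 × $33 = $187,770. Book value $299,599.
Year 5: 1,858 × $33 = $61,314. Book value $238,285.

$238,285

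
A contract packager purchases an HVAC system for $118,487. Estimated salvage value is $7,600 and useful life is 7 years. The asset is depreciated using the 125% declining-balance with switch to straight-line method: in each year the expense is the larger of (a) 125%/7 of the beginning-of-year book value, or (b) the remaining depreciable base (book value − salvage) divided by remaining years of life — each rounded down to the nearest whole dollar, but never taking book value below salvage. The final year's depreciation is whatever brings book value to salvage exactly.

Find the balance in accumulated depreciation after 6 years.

Depreciable base = $118,487 − $7,600 = $110,887.
Year 1: DB = ⌊$118,487 × 125%/7⌋ = $21,158; SL = ⌊$110,887/7⌋ = $15,841 → take DB $21,158. Book value $97,329.
Year 2: DB = ⌊$97,329 × 125%/7⌋ = $17,380; SL = ⌊$89,729/6⌋ = $14,954 → take DB $17,380. Book value $79,949.
Year 3: DB = ⌊$79,949 × 125%/7⌋ = $14,276; SL = ⌊$72,349/5⌋ = $14,469 → take SL $14,469. Book value $65,480.
Year 4: DB = ⌊$65,480 × 125%/7⌋ = $11,692; SL = ⌊$57,880/4⌋ = $14,470 → take SL $14,470. Book value $51,010.
Year 5: DB = ⌊$51,010 × 125%/7⌋ = $9,108; SL = ⌊$43,410/3⌋ = $14,470 → take SL $14,470. Book value $36,540.
Year 6: DB = ⌊$36,540 × 125%/7⌋ = $6,525; SL = ⌊$28,940/2⌋ = $14,470 → take SL $14,470. Book value $22,070.
Accumulated through year 6 = $118,487 − $22,070 = $96,417.

$96,417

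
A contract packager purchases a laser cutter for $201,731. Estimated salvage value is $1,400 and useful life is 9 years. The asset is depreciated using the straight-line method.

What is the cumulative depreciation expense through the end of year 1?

Depreciable base = $201,731 − $1,400 = $200,331.
Annual expense = $200,331 / 9 = $22,259.
End of year 1: book value $179,472.
Accumulated through year 1 = $201,731 − $179,472 = $22,259.

$22,259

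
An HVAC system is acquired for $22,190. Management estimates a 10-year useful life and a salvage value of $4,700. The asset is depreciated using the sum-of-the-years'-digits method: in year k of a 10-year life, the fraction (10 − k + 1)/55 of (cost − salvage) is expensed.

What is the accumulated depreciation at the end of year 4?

$10,812

Depreciable base = $22,190 − $4,700 = $17,490.
Sum of the years' digits = 10+9+8+7+6+5+4+3+2+1 = 55.
Year 1: $17,490 × 10/55 = $3,180. Book value $19,010.
Year 2: $17,490 × 9/55 = $2,862. Book value $16,148.
Year 3: $17,490 × 8/55 = $2,544. Book value $13,604.
Year 4: $17,490 × 7/55 = $2,226. Book value $11,378.
Accumulated through year 4 = $22,190 − $11,378 = $10,812.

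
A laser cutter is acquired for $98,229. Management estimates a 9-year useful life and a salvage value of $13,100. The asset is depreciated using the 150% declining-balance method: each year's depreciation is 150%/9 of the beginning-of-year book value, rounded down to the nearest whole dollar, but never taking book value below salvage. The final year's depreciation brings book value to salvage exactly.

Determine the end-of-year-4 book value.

Depreciable base = $98,229 − $13,100 = $85,129.
Year 1: ⌊$98,229 × 150%/9⌋ = $16,371. Book value $81,858.
Year 2: ⌊$81,858 × 150%/9⌋ = $13,643. Book value $68,215.
Year 3: ⌊$68,215 × 150%/9⌋ = $11,369. Book value $56,846.
Year 4: ⌊$56,846 × 150%/9⌋ = $9,474. Book value $47,372.

$47,372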